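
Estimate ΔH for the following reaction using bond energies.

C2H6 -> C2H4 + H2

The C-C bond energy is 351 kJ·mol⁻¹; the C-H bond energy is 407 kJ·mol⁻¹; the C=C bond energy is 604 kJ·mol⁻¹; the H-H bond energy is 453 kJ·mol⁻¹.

ΔH ≈ +108 kJ

Bonds broken (reactants):
  C-C: 1 × 351 = 351
  C-H: 6 × 407 = 2442
  Σ(broken) = 2793 kJ
Bonds formed (products):
  C-H: 4 × 407 = 1628
  C=C: 1 × 604 = 604
  H-H: 1 × 453 = 453
  Σ(formed) = 2685 kJ
ΔH = Σ(broken) − Σ(formed) = 2793 − 2685 = +108 kJ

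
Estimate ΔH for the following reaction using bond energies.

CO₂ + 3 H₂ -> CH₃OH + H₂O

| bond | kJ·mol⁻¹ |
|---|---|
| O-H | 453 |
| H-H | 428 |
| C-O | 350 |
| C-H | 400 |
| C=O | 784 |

Bonds broken (reactants):
  C=O: 2 × 784 = 1568
  H-H: 3 × 428 = 1284
  Σ(broken) = 2852 kJ
Bonds formed (products):
  C-H: 3 × 400 = 1200
  C-O: 1 × 350 = 350
  O-H: 3 × 453 = 1359
  Σ(formed) = 2909 kJ
ΔH = Σ(broken) − Σ(formed) = 2852 − 2909 = −57 kJ

ΔH ≈ −57 kJ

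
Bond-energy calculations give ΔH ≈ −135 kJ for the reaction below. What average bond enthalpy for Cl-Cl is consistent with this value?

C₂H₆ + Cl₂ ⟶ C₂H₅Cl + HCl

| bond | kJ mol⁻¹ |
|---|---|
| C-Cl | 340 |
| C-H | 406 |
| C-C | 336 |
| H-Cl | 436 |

Let D be the Cl-Cl bond energy.
Σ(broken) = 1×336 + 6×406 + 1×D = 2772 + D
Σ(formed) = 1×336 + 1×340 + 5×406 + 1×436 = 3142
ΔH = Σ(broken) − Σ(formed) = (2772 + D) − (3142) = −370 + D
Setting this equal to −135 kJ gives D = 235 kJ/mol.

D(Cl-Cl) ≈ 235 kJ/mol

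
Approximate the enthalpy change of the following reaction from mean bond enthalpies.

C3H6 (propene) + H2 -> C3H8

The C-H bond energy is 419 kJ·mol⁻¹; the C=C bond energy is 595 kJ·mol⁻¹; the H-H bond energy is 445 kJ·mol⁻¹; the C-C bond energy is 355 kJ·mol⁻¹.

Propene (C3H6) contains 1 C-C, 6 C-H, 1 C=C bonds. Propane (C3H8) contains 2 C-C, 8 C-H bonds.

Bonds broken (reactants):
  C-C: 1 × 355 = 355
  C-H: 6 × 419 = 2514
  C=C: 1 × 595 = 595
  H-H: 1 × 445 = 445
  Σ(broken) = 3909 kJ
Bonds formed (products):
  C-C: 2 × 355 = 710
  C-H: 8 × 419 = 3352
  Σ(formed) = 4062 kJ
ΔH = Σ(broken) − Σ(formed) = 3909 − 4062 = −153 kJ

ΔH ≈ −153 kJ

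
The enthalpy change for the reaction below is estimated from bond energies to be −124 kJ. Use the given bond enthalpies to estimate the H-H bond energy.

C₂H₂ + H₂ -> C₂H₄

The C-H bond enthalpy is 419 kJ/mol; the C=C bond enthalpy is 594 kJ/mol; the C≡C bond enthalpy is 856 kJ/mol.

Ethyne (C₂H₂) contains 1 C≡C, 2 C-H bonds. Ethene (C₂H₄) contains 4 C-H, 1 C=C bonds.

D(H-H) ≈ 452 kJ/mol

Let D be the H-H bond energy.
Σ(broken) = 1×856 + 2×419 + 1×D = 1694 + D
Σ(formed) = 4×419 + 1×594 = 2270
ΔH = Σ(broken) − Σ(formed) = (1694 + D) − (2270) = −576 + D
Setting this equal to −124 kJ gives D = 452 kJ/mol.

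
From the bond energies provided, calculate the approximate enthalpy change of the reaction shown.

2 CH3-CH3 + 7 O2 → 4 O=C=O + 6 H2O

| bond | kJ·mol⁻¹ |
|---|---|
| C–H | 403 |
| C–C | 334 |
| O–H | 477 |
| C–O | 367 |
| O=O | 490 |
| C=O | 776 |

ΔH ≈ −2998 kJ

Bonds broken (reactants):
  C–C: 2 × 334 = 668
  C–H: 12 × 403 = 4836
  O=O: 7 × 490 = 3430
  Σ(broken) = 8934 kJ
Bonds formed (products):
  C=O: 8 × 776 = 6208
  O–H: 12 × 477 = 5724
  Σ(formed) = 11932 kJ
ΔH = Σ(broken) − Σ(formed) = 8934 − 11932 = −2998 kJ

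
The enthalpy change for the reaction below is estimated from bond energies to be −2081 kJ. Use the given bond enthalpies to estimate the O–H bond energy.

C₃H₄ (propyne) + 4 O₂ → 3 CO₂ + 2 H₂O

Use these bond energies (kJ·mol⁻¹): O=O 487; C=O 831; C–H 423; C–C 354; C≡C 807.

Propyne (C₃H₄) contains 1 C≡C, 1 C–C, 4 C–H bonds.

D(O–H) ≈ 474 kJ/mol

Let D be the O–H bond energy.
Σ(broken) = 1×807 + 1×354 + 4×423 + 4×487 = 4801
Σ(formed) = 6×831 + 4×D = 4986 + 4D
ΔH = Σ(broken) − Σ(formed) = (4801) − (4986 + 4D) = −185 − 4D
Setting this equal to −2081 kJ gives 4D = 1896, so D = 474 kJ/mol.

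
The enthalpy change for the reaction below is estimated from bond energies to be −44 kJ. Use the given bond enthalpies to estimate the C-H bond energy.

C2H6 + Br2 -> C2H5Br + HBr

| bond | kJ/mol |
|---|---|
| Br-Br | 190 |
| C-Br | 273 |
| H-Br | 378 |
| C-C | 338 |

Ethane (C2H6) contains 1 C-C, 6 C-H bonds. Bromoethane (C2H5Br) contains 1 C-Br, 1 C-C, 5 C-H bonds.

Let D be the C-H bond energy.
Σ(broken) = 1×190 + 1×338 + 6×D = 528 + 6D
Σ(formed) = 1×273 + 1×338 + 5×D + 1×378 = 989 + 5D
ΔH = Σ(broken) − Σ(formed) = (528 + 6D) − (989 + 5D) = −461 + D
Setting this equal to −44 kJ gives D = 417 kJ/mol.

D(C-H) ≈ 417 kJ/mol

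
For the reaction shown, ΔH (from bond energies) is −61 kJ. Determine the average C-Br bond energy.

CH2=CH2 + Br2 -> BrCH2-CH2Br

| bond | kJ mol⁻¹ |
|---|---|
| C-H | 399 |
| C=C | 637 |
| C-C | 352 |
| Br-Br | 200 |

D(C-Br) ≈ 273 kJ/mol

Let D be the C-Br bond energy.
Σ(broken) = 1×200 + 4×399 + 1×637 = 2433
Σ(formed) = 2×D + 1×352 + 4×399 = 1948 + 2D
ΔH = Σ(broken) − Σ(formed) = (2433) − (1948 + 2D) = +485 − 2D
Setting this equal to −61 kJ gives 2D = 546, so D = 273 kJ/mol.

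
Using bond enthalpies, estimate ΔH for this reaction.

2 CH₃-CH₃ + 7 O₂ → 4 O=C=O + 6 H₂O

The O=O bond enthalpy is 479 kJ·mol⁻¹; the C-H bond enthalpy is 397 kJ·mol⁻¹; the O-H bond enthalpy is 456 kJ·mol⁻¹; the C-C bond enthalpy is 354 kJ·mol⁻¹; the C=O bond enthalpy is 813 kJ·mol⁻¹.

ΔH ≈ −3151 kJ

Bonds broken (reactants):
  C-C: 2 × 354 = 708
  C-H: 12 × 397 = 4764
  O=O: 7 × 479 = 3353
  Σ(broken) = 8825 kJ
Bonds formed (products):
  C=O: 8 × 813 = 6504
  O-H: 12 × 456 = 5472
  Σ(formed) = 11976 kJ
ΔH = Σ(broken) − Σ(formed) = 8825 − 11976 = −3151 kJ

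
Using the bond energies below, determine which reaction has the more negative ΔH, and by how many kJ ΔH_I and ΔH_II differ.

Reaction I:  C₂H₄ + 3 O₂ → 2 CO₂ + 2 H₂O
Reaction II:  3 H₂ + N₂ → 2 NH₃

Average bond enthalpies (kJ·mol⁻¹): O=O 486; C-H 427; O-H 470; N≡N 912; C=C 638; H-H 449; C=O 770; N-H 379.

Reaction I:
  Bonds broken (reactants):
    C-H: 4 × 427 = 1708
    C=C: 1 × 638 = 638
    O=O: 3 × 486 = 1458
    Σ(broken) = 3804 kJ
  Bonds formed (products):
    C=O: 4 × 770 = 3080
    O-H: 4 × 470 = 1880
    Σ(formed) = 4960 kJ
  ΔH_I = 3804 − 4960 = −1156 kJ
Reaction II:
  Bonds broken (reactants):
    H-H: 3 × 449 = 1347
    N≡N: 1 × 912 = 912
    Σ(broken) = 2259 kJ
  Bonds formed (products):
    N-H: 6 × 379 = 2274
    Σ(formed) = 2274 kJ
  ΔH_II = 2259 − 2274 = −15 kJ
ΔH_I − ΔH_II = −1141 kJ, so reaction I has the more negative ΔH; |ΔH_I − ΔH_II| = 1141 kJ.

Reaction I, by 1141 kJ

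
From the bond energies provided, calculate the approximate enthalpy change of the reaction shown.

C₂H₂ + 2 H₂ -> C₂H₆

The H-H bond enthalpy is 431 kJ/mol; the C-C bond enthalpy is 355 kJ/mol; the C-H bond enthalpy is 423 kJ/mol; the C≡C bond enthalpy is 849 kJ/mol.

ΔH ≈ −336 kJ

Bonds broken (reactants):
  C≡C: 1 × 849 = 849
  C-H: 2 × 423 = 846
  H-H: 2 × 431 = 862
  Σ(broken) = 2557 kJ
Bonds formed (products):
  C-C: 1 × 355 = 355
  C-H: 6 × 423 = 2538
  Σ(formed) = 2893 kJ
ΔH = Σ(broken) − Σ(formed) = 2557 − 2893 = −336 kJ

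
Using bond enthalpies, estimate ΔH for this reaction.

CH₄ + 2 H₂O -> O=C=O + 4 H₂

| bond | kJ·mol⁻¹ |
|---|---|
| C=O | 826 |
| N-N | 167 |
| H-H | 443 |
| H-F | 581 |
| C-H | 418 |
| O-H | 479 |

ΔH ≈ +164 kJ

Bonds broken (reactants):
  C-H: 4 × 418 = 1672
  O-H: 4 × 479 = 1916
  Σ(broken) = 3588 kJ
Bonds formed (products):
  C=O: 2 × 826 = 1652
  H-H: 4 × 443 = 1772
  Σ(formed) = 3424 kJ
ΔH = Σ(broken) − Σ(formed) = 3588 − 3424 = +164 kJ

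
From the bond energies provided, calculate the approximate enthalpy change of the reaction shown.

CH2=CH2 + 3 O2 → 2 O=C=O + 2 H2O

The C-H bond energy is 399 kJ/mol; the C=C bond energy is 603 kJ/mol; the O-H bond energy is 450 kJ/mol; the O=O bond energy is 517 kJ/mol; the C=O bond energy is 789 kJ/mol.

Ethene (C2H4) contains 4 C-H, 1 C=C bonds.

ΔH ≈ −1206 kJ

Bonds broken (reactants):
  C-H: 4 × 399 = 1596
  C=C: 1 × 603 = 603
  O=O: 3 × 517 = 1551
  Σ(broken) = 3750 kJ
Bonds formed (products):
  C=O: 4 × 789 = 3156
  O-H: 4 × 450 = 1800
  Σ(formed) = 4956 kJ
ΔH = Σ(broken) − Σ(formed) = 3750 − 4956 = −1206 kJ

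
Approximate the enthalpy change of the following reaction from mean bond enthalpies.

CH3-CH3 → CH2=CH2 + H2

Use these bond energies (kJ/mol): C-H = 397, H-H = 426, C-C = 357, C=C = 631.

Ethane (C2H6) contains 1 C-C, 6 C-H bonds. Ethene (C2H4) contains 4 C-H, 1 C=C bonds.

ΔH ≈ +94 kJ

Bonds broken (reactants):
  C-C: 1 × 357 = 357
  C-H: 6 × 397 = 2382
  Σ(broken) = 2739 kJ
Bonds formed (products):
  C-H: 4 × 397 = 1588
  C=C: 1 × 631 = 631
  H-H: 1 × 426 = 426
  Σ(formed) = 2645 kJ
ΔH = Σ(broken) − Σ(formed) = 2739 − 2645 = +94 kJ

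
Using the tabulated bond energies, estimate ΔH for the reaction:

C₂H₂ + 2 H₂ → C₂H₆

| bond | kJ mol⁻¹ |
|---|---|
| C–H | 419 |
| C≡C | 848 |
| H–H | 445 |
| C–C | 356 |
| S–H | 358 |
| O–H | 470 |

Bonds broken (reactants):
  C≡C: 1 × 848 = 848
  C–H: 2 × 419 = 838
  H–H: 2 × 445 = 890
  Σ(broken) = 2576 kJ
Bonds formed (products):
  C–C: 1 × 356 = 356
  C–H: 6 × 419 = 2514
  Σ(formed) = 2870 kJ
ΔH = Σ(broken) − Σ(formed) = 2576 − 2870 = −294 kJ

ΔH ≈ −294 kJ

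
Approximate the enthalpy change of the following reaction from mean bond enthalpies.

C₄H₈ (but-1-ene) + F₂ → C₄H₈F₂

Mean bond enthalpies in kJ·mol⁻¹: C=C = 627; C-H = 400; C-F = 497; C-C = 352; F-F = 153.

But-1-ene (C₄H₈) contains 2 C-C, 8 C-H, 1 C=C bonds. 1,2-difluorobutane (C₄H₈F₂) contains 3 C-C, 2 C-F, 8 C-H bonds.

ΔH ≈ −566 kJ

Bonds broken (reactants):
  C-C: 2 × 352 = 704
  C-H: 8 × 400 = 3200
  C=C: 1 × 627 = 627
  F-F: 1 × 153 = 153
  Σ(broken) = 4684 kJ
Bonds formed (products):
  C-C: 3 × 352 = 1056
  C-F: 2 × 497 = 994
  C-H: 8 × 400 = 3200
  Σ(formed) = 5250 kJ
ΔH = Σ(broken) − Σ(formed) = 4684 − 5250 = −566 kJ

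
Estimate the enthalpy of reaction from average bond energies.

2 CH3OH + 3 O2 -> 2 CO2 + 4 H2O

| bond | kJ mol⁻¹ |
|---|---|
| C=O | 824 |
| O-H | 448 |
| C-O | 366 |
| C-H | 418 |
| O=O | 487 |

Bonds broken (reactants):
  C-H: 6 × 418 = 2508
  C-O: 2 × 366 = 732
  O-H: 2 × 448 = 896
  O=O: 3 × 487 = 1461
  Σ(broken) = 5597 kJ
Bonds formed (products):
  C=O: 4 × 824 = 3296
  O-H: 8 × 448 = 3584
  Σ(formed) = 6880 kJ
ΔH = Σ(broken) − Σ(formed) = 5597 − 6880 = −1283 kJ

ΔH ≈ −1283 kJ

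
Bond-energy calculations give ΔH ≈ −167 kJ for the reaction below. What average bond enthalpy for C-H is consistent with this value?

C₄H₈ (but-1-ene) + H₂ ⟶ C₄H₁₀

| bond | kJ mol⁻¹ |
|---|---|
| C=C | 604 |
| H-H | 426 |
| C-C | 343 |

Let D be the C-H bond energy.
Σ(broken) = 2×343 + 8×D + 1×604 + 1×426 = 1716 + 8D
Σ(formed) = 3×343 + 10×D = 1029 + 10D
ΔH = Σ(broken) − Σ(formed) = (1716 + 8D) − (1029 + 10D) = +687 − 2D
Setting this equal to −167 kJ gives 2D = 854, so D = 427 kJ/mol.

D(C-H) ≈ 427 kJ/mol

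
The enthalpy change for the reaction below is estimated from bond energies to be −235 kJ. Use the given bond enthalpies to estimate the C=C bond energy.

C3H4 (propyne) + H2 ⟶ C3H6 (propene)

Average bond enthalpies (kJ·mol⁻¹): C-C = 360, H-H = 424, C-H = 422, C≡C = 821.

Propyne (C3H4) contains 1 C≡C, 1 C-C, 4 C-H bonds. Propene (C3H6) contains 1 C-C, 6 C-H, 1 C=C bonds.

Let D be the C=C bond energy.
Σ(broken) = 1×821 + 1×360 + 4×422 + 1×424 = 3293
Σ(formed) = 1×360 + 6×422 + 1×D = 2892 + D
ΔH = Σ(broken) − Σ(formed) = (3293) − (2892 + D) = +401 − D
Setting this equal to −235 kJ gives D = 636 kJ/mol.

D(C=C) ≈ 636 kJ/mol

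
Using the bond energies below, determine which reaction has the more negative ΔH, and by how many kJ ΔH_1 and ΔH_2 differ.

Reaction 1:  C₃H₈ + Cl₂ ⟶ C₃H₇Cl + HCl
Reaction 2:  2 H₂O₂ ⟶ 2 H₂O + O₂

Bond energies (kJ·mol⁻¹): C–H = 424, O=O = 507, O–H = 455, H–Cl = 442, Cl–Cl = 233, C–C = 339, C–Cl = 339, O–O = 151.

Reaction 1:
  Bonds broken (reactants):
    C–C: 2 × 339 = 678
    C–H: 8 × 424 = 3392
    Cl–Cl: 1 × 233 = 233
    Σ(broken) = 4303 kJ
  Bonds formed (products):
    C–C: 2 × 339 = 678
    C–Cl: 1 × 339 = 339
    C–H: 7 × 424 = 2968
    H–Cl: 1 × 442 = 442
    Σ(formed) = 4427 kJ
  ΔH_1 = 4303 − 4427 = −124 kJ
Reaction 2:
  Bonds broken (reactants):
    O–H: 4 × 455 = 1820
    O–O: 2 × 151 = 302
    Σ(broken) = 2122 kJ
  Bonds formed (products):
    O–H: 4 × 455 = 1820
    O=O: 1 × 507 = 507
    Σ(formed) = 2327 kJ
  ΔH_2 = 2122 − 2327 = −205 kJ
ΔH_1 − ΔH_2 = +81 kJ, so reaction 2 has the more negative ΔH; |ΔH_1 − ΔH_2| = 81 kJ.

Reaction 2, by 81 kJ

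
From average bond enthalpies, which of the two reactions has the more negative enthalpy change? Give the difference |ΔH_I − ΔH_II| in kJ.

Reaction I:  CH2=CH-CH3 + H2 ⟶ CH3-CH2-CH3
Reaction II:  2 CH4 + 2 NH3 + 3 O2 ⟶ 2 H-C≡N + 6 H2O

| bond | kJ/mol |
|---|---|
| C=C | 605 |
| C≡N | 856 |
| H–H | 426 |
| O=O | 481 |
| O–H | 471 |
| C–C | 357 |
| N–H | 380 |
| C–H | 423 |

Reaction II, by 931 kJ

Reaction I:
  Bonds broken (reactants):
    C–C: 1 × 357 = 357
    C–H: 6 × 423 = 2538
    C=C: 1 × 605 = 605
    H–H: 1 × 426 = 426
    Σ(broken) = 3926 kJ
  Bonds formed (products):
    C–C: 2 × 357 = 714
    C–H: 8 × 423 = 3384
    Σ(formed) = 4098 kJ
  ΔH_I = 3926 − 4098 = −172 kJ
Reaction II:
  Bonds broken (reactants):
    C–H: 8 × 423 = 3384
    N–H: 6 × 380 = 2280
    O=O: 3 × 481 = 1443
    Σ(broken) = 7107 kJ
  Bonds formed (products):
    C≡N: 2 × 856 = 1712
    C–H: 2 × 423 = 846
    O–H: 12 × 471 = 5652
    Σ(formed) = 8210 kJ
  ΔH_II = 7107 − 8210 = −1103 kJ
ΔH_I − ΔH_II = +931 kJ, so reaction II has the more negative ΔH; |ΔH_I − ΔH_II| = 931 kJ.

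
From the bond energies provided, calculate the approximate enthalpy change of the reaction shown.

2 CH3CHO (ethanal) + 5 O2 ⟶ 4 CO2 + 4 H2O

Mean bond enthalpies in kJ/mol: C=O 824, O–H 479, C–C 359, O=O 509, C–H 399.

Bonds broken (reactants):
  C–C: 2 × 359 = 718
  C–H: 8 × 399 = 3192
  C=O: 2 × 824 = 1648
  O=O: 5 × 509 = 2545
  Σ(broken) = 8103 kJ
Bonds formed (products):
  C=O: 8 × 824 = 6592
  O–H: 8 × 479 = 3832
  Σ(formed) = 10424 kJ
ΔH = Σ(broken) − Σ(formed) = 8103 − 10424 = −2321 kJ

ΔH ≈ −2321 kJ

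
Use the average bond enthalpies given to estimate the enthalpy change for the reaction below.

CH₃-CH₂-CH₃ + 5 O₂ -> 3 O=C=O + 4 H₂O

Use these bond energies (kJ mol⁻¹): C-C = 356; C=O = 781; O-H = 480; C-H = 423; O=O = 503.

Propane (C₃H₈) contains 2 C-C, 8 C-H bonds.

ΔH ≈ −1915 kJ

Bonds broken (reactants):
  C-C: 2 × 356 = 712
  C-H: 8 × 423 = 3384
  O=O: 5 × 503 = 2515
  Σ(broken) = 6611 kJ
Bonds formed (products):
  C=O: 6 × 781 = 4686
  O-H: 8 × 480 = 3840
  Σ(formed) = 8526 kJ
ΔH = Σ(broken) − Σ(formed) = 6611 − 8526 = −1915 kJ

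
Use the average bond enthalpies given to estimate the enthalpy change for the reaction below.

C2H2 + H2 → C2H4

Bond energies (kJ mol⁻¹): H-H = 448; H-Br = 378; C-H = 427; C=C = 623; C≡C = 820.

ΔH ≈ −209 kJ

Bonds broken (reactants):
  C≡C: 1 × 820 = 820
  C-H: 2 × 427 = 854
  H-H: 1 × 448 = 448
  Σ(broken) = 2122 kJ
Bonds formed (products):
  C-H: 4 × 427 = 1708
  C=C: 1 × 623 = 623
  Σ(formed) = 2331 kJ
ΔH = Σ(broken) − Σ(formed) = 2122 − 2331 = −209 kJ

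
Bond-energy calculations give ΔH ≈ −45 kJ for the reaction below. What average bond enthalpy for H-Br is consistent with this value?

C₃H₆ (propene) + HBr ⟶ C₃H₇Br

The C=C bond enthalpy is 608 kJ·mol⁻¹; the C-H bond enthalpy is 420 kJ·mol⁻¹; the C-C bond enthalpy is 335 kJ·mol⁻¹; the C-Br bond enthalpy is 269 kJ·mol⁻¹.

D(H-Br) ≈ 371 kJ/mol

Let D be the H-Br bond energy.
Σ(broken) = 1×335 + 6×420 + 1×608 + 1×D = 3463 + D
Σ(formed) = 1×269 + 2×335 + 7×420 = 3879
ΔH = Σ(broken) − Σ(formed) = (3463 + D) − (3879) = −416 + D
Setting this equal to −45 kJ gives D = 371 kJ/mol.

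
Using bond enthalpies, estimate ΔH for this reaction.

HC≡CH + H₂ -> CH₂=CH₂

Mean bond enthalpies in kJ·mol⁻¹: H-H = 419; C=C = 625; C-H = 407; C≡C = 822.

Bonds broken (reactants):
  C≡C: 1 × 822 = 822
  C-H: 2 × 407 = 814
  H-H: 1 × 419 = 419
  Σ(broken) = 2055 kJ
Bonds formed (products):
  C-H: 4 × 407 = 1628
  C=C: 1 × 625 = 625
  Σ(formed) = 2253 kJ
ΔH = Σ(broken) − Σ(formed) = 2055 − 2253 = −198 kJ

ΔH ≈ −198 kJ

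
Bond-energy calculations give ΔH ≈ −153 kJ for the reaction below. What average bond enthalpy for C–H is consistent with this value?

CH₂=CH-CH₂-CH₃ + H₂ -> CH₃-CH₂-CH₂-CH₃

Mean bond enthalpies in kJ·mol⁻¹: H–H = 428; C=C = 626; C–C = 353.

Let D be the C–H bond energy.
Σ(broken) = 2×353 + 8×D + 1×626 + 1×428 = 1760 + 8D
Σ(formed) = 3×353 + 10×D = 1059 + 10D
ΔH = Σ(broken) − Σ(formed) = (1760 + 8D) − (1059 + 10D) = +701 − 2D
Setting this equal to −153 kJ gives 2D = 854, so D = 427 kJ/mol.

D(C–H) ≈ 427 kJ/mol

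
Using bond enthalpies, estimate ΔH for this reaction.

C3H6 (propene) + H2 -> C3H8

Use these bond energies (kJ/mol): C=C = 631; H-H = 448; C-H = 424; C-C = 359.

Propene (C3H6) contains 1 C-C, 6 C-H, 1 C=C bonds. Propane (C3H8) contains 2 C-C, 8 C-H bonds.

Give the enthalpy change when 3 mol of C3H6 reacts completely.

ΔH = −384 kJ

Bonds broken (reactants):
  C-C: 1 × 359 = 359
  C-H: 6 × 424 = 2544
  C=C: 1 × 631 = 631
  H-H: 1 × 448 = 448
  Σ(broken) = 3982 kJ
Bonds formed (products):
  C-C: 2 × 359 = 718
  C-H: 8 × 424 = 3392
  Σ(formed) = 4110 kJ
ΔH = Σ(broken) − Σ(formed) = 3982 − 4110 = −128 kJ
For 3× the reaction as written: 3 × (−128) = −384 kJ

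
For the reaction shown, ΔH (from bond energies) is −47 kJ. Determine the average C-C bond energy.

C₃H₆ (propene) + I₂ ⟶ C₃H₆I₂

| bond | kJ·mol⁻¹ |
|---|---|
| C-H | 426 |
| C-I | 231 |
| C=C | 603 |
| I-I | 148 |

Let D be the C-C bond energy.
Σ(broken) = 1×D + 6×426 + 1×603 + 1×148 = 3307 + D
Σ(formed) = 2×D + 6×426 + 2×231 = 3018 + 2D
ΔH = Σ(broken) − Σ(formed) = (3307 + D) − (3018 + 2D) = +289 − D
Setting this equal to −47 kJ gives D = 336 kJ/mol.

D(C-C) ≈ 336 kJ/mol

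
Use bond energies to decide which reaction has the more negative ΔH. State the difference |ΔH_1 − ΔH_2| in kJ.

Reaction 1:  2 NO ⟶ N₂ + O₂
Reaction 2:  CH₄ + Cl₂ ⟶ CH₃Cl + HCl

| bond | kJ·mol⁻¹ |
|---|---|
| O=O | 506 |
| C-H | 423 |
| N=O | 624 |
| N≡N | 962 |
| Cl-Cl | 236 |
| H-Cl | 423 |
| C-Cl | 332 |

Reaction 1, by 124 kJ

Reaction 1:
  Bonds broken (reactants):
    N=O: 2 × 624 = 1248
    Σ(broken) = 1248 kJ
  Bonds formed (products):
    N≡N: 1 × 962 = 962
    O=O: 1 × 506 = 506
    Σ(formed) = 1468 kJ
  ΔH_1 = 1248 − 1468 = −220 kJ
Reaction 2:
  Bonds broken (reactants):
    C-H: 4 × 423 = 1692
    Cl-Cl: 1 × 236 = 236
    Σ(broken) = 1928 kJ
  Bonds formed (products):
    C-Cl: 1 × 332 = 332
    C-H: 3 × 423 = 1269
    H-Cl: 1 × 423 = 423
    Σ(formed) = 2024 kJ
  ΔH_2 = 1928 − 2024 = −96 kJ
ΔH_1 − ΔH_2 = −124 kJ, so reaction 1 has the more negative ΔH; |ΔH_1 − ΔH_2| = 124 kJ.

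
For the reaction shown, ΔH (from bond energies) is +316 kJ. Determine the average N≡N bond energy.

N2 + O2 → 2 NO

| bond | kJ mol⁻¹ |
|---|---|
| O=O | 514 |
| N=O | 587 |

Let D be the N≡N bond energy.
Σ(broken) = 1×D + 1×514 = 514 + D
Σ(formed) = 2×587 = 1174
ΔH = Σ(broken) − Σ(formed) = (514 + D) − (1174) = −660 + D
Setting this equal to +316 kJ gives D = 976 kJ/mol.

D(N≡N) ≈ 976 kJ/mol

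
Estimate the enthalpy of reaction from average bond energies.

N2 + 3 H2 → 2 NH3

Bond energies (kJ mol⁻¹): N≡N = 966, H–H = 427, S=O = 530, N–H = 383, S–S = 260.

Bonds broken (reactants):
  H–H: 3 × 427 = 1281
  N≡N: 1 × 966 = 966
  Σ(broken) = 2247 kJ
Bonds formed (products):
  N–H: 6 × 383 = 2298
  Σ(formed) = 2298 kJ
ΔH = Σ(broken) − Σ(formed) = 2247 − 2298 = −51 kJ

ΔH ≈ −51 kJ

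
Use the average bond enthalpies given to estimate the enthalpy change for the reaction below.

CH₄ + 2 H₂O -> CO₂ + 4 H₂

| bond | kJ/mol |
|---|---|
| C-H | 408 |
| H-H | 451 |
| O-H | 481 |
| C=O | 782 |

ΔH ≈ +188 kJ

Bonds broken (reactants):
  C-H: 4 × 408 = 1632
  O-H: 4 × 481 = 1924
  Σ(broken) = 3556 kJ
Bonds formed (products):
  C=O: 2 × 782 = 1564
  H-H: 4 × 451 = 1804
  Σ(formed) = 3368 kJ
ΔH = Σ(broken) − Σ(formed) = 3556 − 3368 = +188 kJ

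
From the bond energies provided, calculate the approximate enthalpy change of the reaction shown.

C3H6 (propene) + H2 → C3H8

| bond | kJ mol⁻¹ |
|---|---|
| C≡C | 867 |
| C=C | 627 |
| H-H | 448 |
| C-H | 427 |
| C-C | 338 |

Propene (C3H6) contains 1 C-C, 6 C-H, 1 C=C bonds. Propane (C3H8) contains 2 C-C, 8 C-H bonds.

ΔH ≈ −117 kJ

Bonds broken (reactants):
  C-C: 1 × 338 = 338
  C-H: 6 × 427 = 2562
  C=C: 1 × 627 = 627
  H-H: 1 × 448 = 448
  Σ(broken) = 3975 kJ
Bonds formed (products):
  C-C: 2 × 338 = 676
  C-H: 8 × 427 = 3416
  Σ(formed) = 4092 kJ
ΔH = Σ(broken) − Σ(formed) = 3975 − 4092 = −117 kJ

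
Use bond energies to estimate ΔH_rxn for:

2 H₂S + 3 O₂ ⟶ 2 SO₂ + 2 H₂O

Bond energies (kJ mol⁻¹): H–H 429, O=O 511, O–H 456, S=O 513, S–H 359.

ΔH ≈ −907 kJ

Bonds broken (reactants):
  O=O: 3 × 511 = 1533
  S–H: 4 × 359 = 1436
  Σ(broken) = 2969 kJ
Bonds formed (products):
  O–H: 4 × 456 = 1824
  S=O: 4 × 513 = 2052
  Σ(formed) = 3876 kJ
ΔH = Σ(broken) − Σ(formed) = 2969 − 3876 = −907 kJ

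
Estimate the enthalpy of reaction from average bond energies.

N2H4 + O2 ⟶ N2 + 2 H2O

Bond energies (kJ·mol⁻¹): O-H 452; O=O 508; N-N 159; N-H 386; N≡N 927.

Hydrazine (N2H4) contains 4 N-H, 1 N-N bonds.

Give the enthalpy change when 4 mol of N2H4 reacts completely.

Bonds broken (reactants):
  N-H: 4 × 386 = 1544
  N-N: 1 × 159 = 159
  O=O: 1 × 508 = 508
  Σ(broken) = 2211 kJ
Bonds formed (products):
  N≡N: 1 × 927 = 927
  O-H: 4 × 452 = 1808
  Σ(formed) = 2735 kJ
ΔH = Σ(broken) − Σ(formed) = 2211 − 2735 = −524 kJ
For 4× the reaction as written: 4 × (−524) = −2096 kJ

ΔH = −2096 kJ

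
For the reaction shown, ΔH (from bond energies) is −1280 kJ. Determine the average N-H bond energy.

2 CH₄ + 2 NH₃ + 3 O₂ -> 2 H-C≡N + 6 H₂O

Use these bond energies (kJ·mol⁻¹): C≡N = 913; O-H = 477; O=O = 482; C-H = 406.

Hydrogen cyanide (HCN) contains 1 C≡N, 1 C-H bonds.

D(N-H) ≈ 398 kJ/mol

Let D be the N-H bond energy.
Σ(broken) = 8×406 + 6×D + 3×482 = 4694 + 6D
Σ(formed) = 2×913 + 2×406 + 12×477 = 8362
ΔH = Σ(broken) − Σ(formed) = (4694 + 6D) − (8362) = −3668 + 6D
Setting this equal to −1280 kJ gives 6D = 2388, so D = 398 kJ/mol.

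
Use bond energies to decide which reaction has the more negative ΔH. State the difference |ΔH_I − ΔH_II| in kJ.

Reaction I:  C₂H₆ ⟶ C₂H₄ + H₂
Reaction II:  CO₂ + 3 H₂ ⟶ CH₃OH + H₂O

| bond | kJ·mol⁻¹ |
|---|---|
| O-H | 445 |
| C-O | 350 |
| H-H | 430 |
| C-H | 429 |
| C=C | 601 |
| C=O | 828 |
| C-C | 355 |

Reaction I:
  Bonds broken (reactants):
    C-C: 1 × 355 = 355
    C-H: 6 × 429 = 2574
    Σ(broken) = 2929 kJ
  Bonds formed (products):
    C-H: 4 × 429 = 1716
    C=C: 1 × 601 = 601
    H-H: 1 × 430 = 430
    Σ(formed) = 2747 kJ
  ΔH_I = 2929 − 2747 = +182 kJ
Reaction II:
  Bonds broken (reactants):
    C=O: 2 × 828 = 1656
    H-H: 3 × 430 = 1290
    Σ(broken) = 2946 kJ
  Bonds formed (products):
    C-H: 3 × 429 = 1287
    C-O: 1 × 350 = 350
    O-H: 3 × 445 = 1335
    Σ(formed) = 2972 kJ
  ΔH_II = 2946 − 2972 = −26 kJ
ΔH_I − ΔH_II = +208 kJ, so reaction II has the more negative ΔH; |ΔH_I − ΔH_II| = 208 kJ.

Reaction II, by 208 kJ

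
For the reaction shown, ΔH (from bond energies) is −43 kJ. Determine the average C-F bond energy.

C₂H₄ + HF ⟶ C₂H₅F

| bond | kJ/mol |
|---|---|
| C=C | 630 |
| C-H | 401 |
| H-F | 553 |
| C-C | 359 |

D(C-F) ≈ 466 kJ/mol

Let D be the C-F bond energy.
Σ(broken) = 4×401 + 1×630 + 1×553 = 2787
Σ(formed) = 1×359 + 1×D + 5×401 = 2364 + D
ΔH = Σ(broken) − Σ(formed) = (2787) − (2364 + D) = +423 − D
Setting this equal to −43 kJ gives D = 466 kJ/mol.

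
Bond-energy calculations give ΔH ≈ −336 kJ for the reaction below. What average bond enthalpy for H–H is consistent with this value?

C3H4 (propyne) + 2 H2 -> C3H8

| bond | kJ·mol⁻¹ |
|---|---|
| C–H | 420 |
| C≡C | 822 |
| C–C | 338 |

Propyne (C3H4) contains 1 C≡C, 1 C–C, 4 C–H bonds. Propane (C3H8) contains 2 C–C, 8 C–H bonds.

Let D be the H–H bond energy.
Σ(broken) = 1×822 + 1×338 + 4×420 + 2×D = 2840 + 2D
Σ(formed) = 2×338 + 8×420 = 4036
ΔH = Σ(broken) − Σ(formed) = (2840 + 2D) − (4036) = −1196 + 2D
Setting this equal to −336 kJ gives 2D = 860, so D = 430 kJ/mol.

D(H–H) ≈ 430 kJ/mol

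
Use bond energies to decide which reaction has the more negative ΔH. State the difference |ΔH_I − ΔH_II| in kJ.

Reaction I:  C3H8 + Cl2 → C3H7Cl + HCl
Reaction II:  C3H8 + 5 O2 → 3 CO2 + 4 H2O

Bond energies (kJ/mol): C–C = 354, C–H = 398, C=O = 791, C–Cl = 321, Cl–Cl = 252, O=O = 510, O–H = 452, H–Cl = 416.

Reaction II, by 1833 kJ

Reaction I:
  Bonds broken (reactants):
    C–C: 2 × 354 = 708
    C–H: 8 × 398 = 3184
    Cl–Cl: 1 × 252 = 252
    Σ(broken) = 4144 kJ
  Bonds formed (products):
    C–C: 2 × 354 = 708
    C–Cl: 1 × 321 = 321
    C–H: 7 × 398 = 2786
    H–Cl: 1 × 416 = 416
    Σ(formed) = 4231 kJ
  ΔH_I = 4144 − 4231 = −87 kJ
Reaction II:
  Bonds broken (reactants):
    C–C: 2 × 354 = 708
    C–H: 8 × 398 = 3184
    O=O: 5 × 510 = 2550
    Σ(broken) = 6442 kJ
  Bonds formed (products):
    C=O: 6 × 791 = 4746
    O–H: 8 × 452 = 3616
    Σ(formed) = 8362 kJ
  ΔH_II = 6442 − 8362 = −1920 kJ
ΔH_I − ΔH_II = +1833 kJ, so reaction II has the more negative ΔH; |ΔH_I − ΔH_II| = 1833 kJ.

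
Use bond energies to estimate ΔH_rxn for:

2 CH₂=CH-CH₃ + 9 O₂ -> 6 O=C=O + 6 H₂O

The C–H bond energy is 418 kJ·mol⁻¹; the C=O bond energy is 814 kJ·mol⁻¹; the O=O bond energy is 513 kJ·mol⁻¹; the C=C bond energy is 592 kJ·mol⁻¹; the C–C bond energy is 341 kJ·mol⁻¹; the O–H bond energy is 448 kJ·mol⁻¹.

Bonds broken (reactants):
  C–C: 2 × 341 = 682
  C–H: 12 × 418 = 5016
  C=C: 2 × 592 = 1184
  O=O: 9 × 513 = 4617
  Σ(broken) = 11499 kJ
Bonds formed (products):
  C=O: 12 × 814 = 9768
  O–H: 12 × 448 = 5376
  Σ(formed) = 15144 kJ
ΔH = Σ(broken) − Σ(formed) = 11499 − 15144 = −3645 kJ

ΔH ≈ −3645 kJ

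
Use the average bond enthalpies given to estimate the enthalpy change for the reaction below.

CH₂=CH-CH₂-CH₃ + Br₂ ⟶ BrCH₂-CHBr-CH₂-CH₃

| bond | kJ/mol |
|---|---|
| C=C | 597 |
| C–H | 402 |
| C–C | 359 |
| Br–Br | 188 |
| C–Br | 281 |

Bonds broken (reactants):
  Br–Br: 1 × 188 = 188
  C–C: 2 × 359 = 718
  C–H: 8 × 402 = 3216
  C=C: 1 × 597 = 597
  Σ(broken) = 4719 kJ
Bonds formed (products):
  C–Br: 2 × 281 = 562
  C–C: 3 × 359 = 1077
  C–H: 8 × 402 = 3216
  Σ(formed) = 4855 kJ
ΔH = Σ(broken) − Σ(formed) = 4719 − 4855 = −136 kJ

ΔH ≈ −136 kJ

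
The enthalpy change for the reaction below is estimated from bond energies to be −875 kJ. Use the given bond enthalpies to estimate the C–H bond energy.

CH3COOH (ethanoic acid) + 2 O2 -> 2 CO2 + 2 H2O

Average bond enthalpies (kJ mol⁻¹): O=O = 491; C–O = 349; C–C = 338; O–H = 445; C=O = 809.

Let D be the C–H bond energy.
Σ(broken) = 1×338 + 3×D + 1×349 + 1×809 + 1×445 + 2×491 = 2923 + 3D
Σ(formed) = 4×809 + 4×445 = 5016
ΔH = Σ(broken) − Σ(formed) = (2923 + 3D) − (5016) = −2093 + 3D
Setting this equal to −875 kJ gives 3D = 1218, so D = 406 kJ/mol.

D(C–H) ≈ 406 kJ/mol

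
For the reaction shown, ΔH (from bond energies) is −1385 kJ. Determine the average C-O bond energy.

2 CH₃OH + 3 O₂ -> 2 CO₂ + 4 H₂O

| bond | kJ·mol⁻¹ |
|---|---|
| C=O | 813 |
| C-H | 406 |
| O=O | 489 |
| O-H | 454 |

D(C-O) ≈ 344 kJ/mol

Let D be the C-O bond energy.
Σ(broken) = 6×406 + 2×D + 2×454 + 3×489 = 4811 + 2D
Σ(formed) = 4×813 + 8×454 = 6884
ΔH = Σ(broken) − Σ(formed) = (4811 + 2D) − (6884) = −2073 + 2D
Setting this equal to −1385 kJ gives 2D = 688, so D = 344 kJ/mol.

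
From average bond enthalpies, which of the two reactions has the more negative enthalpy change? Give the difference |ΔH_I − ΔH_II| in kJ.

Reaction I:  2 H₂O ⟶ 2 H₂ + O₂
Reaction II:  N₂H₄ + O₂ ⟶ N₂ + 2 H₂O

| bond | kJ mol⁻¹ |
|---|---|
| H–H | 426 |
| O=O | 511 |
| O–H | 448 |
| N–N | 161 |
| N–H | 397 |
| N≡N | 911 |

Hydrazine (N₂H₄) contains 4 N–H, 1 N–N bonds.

Reaction II, by 872 kJ

Reaction I:
  Bonds broken (reactants):
    O–H: 4 × 448 = 1792
    Σ(broken) = 1792 kJ
  Bonds formed (products):
    H–H: 2 × 426 = 852
    O=O: 1 × 511 = 511
    Σ(formed) = 1363 kJ
  ΔH_I = 1792 − 1363 = +429 kJ
Reaction II:
  Bonds broken (reactants):
    N–H: 4 × 397 = 1588
    N–N: 1 × 161 = 161
    O=O: 1 × 511 = 511
    Σ(broken) = 2260 kJ
  Bonds formed (products):
    N≡N: 1 × 911 = 911
    O–H: 4 × 448 = 1792
    Σ(formed) = 2703 kJ
  ΔH_II = 2260 − 2703 = −443 kJ
ΔH_I − ΔH_II = +872 kJ, so reaction II has the more negative ΔH; |ΔH_I − ΔH_II| = 872 kJ.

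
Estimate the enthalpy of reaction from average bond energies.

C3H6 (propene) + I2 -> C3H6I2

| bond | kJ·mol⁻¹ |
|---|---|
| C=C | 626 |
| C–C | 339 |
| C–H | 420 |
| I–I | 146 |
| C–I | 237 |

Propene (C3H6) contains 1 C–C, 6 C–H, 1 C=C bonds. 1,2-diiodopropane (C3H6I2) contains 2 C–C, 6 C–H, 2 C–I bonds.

ΔH ≈ −41 kJ

Bonds broken (reactants):
  C–C: 1 × 339 = 339
  C–H: 6 × 420 = 2520
  C=C: 1 × 626 = 626
  I–I: 1 × 146 = 146
  Σ(broken) = 3631 kJ
Bonds formed (products):
  C–C: 2 × 339 = 678
  C–H: 6 × 420 = 2520
  C–I: 2 × 237 = 474
  Σ(formed) = 3672 kJ
ΔH = Σ(broken) − Σ(formed) = 3631 − 3672 = −41 kJ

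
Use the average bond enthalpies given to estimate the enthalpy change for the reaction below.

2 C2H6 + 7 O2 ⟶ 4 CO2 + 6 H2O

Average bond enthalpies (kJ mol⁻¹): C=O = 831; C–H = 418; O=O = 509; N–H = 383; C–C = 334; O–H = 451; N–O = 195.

ΔH ≈ −2813 kJ

Bonds broken (reactants):
  C–C: 2 × 334 = 668
  C–H: 12 × 418 = 5016
  O=O: 7 × 509 = 3563
  Σ(broken) = 9247 kJ
Bonds formed (products):
  C=O: 8 × 831 = 6648
  O–H: 12 × 451 = 5412
  Σ(formed) = 12060 kJ
ΔH = Σ(broken) − Σ(formed) = 9247 − 12060 = −2813 kJ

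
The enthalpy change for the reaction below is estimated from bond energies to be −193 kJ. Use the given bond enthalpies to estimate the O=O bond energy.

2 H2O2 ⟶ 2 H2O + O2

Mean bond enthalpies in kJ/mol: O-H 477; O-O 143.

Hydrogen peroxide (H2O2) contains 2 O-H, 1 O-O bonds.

Let D be the O=O bond energy.
Σ(broken) = 4×477 + 2×143 = 2194
Σ(formed) = 4×477 + 1×D = 1908 + D
ΔH = Σ(broken) − Σ(formed) = (2194) − (1908 + D) = +286 − D
Setting this equal to −193 kJ gives D = 479 kJ/mol.

D(O=O) ≈ 479 kJ/mol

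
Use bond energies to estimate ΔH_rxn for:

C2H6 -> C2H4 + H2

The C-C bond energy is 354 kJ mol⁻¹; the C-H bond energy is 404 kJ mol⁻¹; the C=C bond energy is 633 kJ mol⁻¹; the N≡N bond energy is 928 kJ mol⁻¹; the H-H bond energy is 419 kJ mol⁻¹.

Bonds broken (reactants):
  C-C: 1 × 354 = 354
  C-H: 6 × 404 = 2424
  Σ(broken) = 2778 kJ
Bonds formed (products):
  C-H: 4 × 404 = 1616
  C=C: 1 × 633 = 633
  H-H: 1 × 419 = 419
  Σ(formed) = 2668 kJ
ΔH = Σ(broken) − Σ(formed) = 2778 − 2668 = +110 kJ

ΔH ≈ +110 kJ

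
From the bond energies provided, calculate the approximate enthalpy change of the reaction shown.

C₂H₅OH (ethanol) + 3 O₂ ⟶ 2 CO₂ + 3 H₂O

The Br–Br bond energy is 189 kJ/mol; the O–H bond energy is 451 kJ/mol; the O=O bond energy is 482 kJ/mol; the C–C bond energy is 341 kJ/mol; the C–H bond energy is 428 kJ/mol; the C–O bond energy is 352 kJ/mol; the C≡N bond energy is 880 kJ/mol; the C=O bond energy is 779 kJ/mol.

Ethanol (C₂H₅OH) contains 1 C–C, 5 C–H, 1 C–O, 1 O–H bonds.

Bonds broken (reactants):
  C–C: 1 × 341 = 341
  C–H: 5 × 428 = 2140
  C–O: 1 × 352 = 352
  O–H: 1 × 451 = 451
  O=O: 3 × 482 = 1446
  Σ(broken) = 4730 kJ
Bonds formed (products):
  C=O: 4 × 779 = 3116
  O–H: 6 × 451 = 2706
  Σ(formed) = 5822 kJ
ΔH = Σ(broken) − Σ(formed) = 4730 − 5822 = −1092 kJ

ΔH ≈ −1092 kJ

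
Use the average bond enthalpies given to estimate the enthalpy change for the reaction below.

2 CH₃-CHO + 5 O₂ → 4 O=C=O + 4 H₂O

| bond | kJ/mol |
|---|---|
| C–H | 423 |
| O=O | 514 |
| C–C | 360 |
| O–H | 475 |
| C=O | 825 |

ΔH ≈ −2076 kJ

Bonds broken (reactants):
  C–C: 2 × 360 = 720
  C–H: 8 × 423 = 3384
  C=O: 2 × 825 = 1650
  O=O: 5 × 514 = 2570
  Σ(broken) = 8324 kJ
Bonds formed (products):
  C=O: 8 × 825 = 6600
  O–H: 8 × 475 = 3800
  Σ(formed) = 10400 kJ
ΔH = Σ(broken) − Σ(formed) = 8324 − 10400 = −2076 kJ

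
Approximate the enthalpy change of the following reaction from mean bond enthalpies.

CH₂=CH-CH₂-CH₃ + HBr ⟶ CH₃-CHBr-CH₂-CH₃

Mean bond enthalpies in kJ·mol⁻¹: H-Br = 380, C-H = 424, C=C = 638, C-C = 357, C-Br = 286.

ΔH ≈ −49 kJ

Bonds broken (reactants):
  C-C: 2 × 357 = 714
  C-H: 8 × 424 = 3392
  C=C: 1 × 638 = 638
  H-Br: 1 × 380 = 380
  Σ(broken) = 5124 kJ
Bonds formed (products):
  C-Br: 1 × 286 = 286
  C-C: 3 × 357 = 1071
  C-H: 9 × 424 = 3816
  Σ(formed) = 5173 kJ
ΔH = Σ(broken) − Σ(formed) = 5124 − 5173 = −49 kJ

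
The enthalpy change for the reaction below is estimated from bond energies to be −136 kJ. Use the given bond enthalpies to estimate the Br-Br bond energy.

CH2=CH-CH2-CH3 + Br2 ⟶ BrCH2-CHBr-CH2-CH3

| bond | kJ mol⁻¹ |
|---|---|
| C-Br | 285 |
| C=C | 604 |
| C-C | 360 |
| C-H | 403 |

Let D be the Br-Br bond energy.
Σ(broken) = 1×D + 2×360 + 8×403 + 1×604 = 4548 + D
Σ(formed) = 2×285 + 3×360 + 8×403 = 4874
ΔH = Σ(broken) − Σ(formed) = (4548 + D) − (4874) = −326 + D
Setting this equal to −136 kJ gives D = 190 kJ/mol.

D(Br-Br) ≈ 190 kJ/mol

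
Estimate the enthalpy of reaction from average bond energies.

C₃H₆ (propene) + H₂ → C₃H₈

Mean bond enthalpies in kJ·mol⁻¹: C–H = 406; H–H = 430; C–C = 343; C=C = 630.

Bonds broken (reactants):
  C–C: 1 × 343 = 343
  C–H: 6 × 406 = 2436
  C=C: 1 × 630 = 630
  H–H: 1 × 430 = 430
  Σ(broken) = 3839 kJ
Bonds formed (products):
  C–C: 2 × 343 = 686
  C–H: 8 × 406 = 3248
  Σ(formed) = 3934 kJ
ΔH = Σ(broken) − Σ(formed) = 3839 − 3934 = −95 kJ

ΔH ≈ −95 kJ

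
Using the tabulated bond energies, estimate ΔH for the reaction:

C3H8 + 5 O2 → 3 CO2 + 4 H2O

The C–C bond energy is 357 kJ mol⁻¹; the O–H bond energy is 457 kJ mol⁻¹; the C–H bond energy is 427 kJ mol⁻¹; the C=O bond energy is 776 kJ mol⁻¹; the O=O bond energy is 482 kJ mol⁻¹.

ΔH ≈ −1772 kJ

Bonds broken (reactants):
  C–C: 2 × 357 = 714
  C–H: 8 × 427 = 3416
  O=O: 5 × 482 = 2410
  Σ(broken) = 6540 kJ
Bonds formed (products):
  C=O: 6 × 776 = 4656
  O–H: 8 × 457 = 3656
  Σ(formed) = 8312 kJ
ΔH = Σ(broken) − Σ(formed) = 6540 − 8312 = −1772 kJ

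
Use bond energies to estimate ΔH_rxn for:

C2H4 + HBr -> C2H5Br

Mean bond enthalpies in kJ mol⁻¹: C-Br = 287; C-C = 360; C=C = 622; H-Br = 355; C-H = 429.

ΔH ≈ −99 kJ

Bonds broken (reactants):
  C-H: 4 × 429 = 1716
  C=C: 1 × 622 = 622
  H-Br: 1 × 355 = 355
  Σ(broken) = 2693 kJ
Bonds formed (products):
  C-Br: 1 × 287 = 287
  C-C: 1 × 360 = 360
  C-H: 5 × 429 = 2145
  Σ(formed) = 2792 kJ
ΔH = Σ(broken) − Σ(formed) = 2693 − 2792 = −99 kJ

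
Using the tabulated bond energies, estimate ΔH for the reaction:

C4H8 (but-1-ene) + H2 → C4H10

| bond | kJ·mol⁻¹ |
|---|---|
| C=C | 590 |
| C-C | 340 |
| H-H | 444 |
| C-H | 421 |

ΔH ≈ −148 kJ

Bonds broken (reactants):
  C-C: 2 × 340 = 680
  C-H: 8 × 421 = 3368
  C=C: 1 × 590 = 590
  H-H: 1 × 444 = 444
  Σ(broken) = 5082 kJ
Bonds formed (products):
  C-C: 3 × 340 = 1020
  C-H: 10 × 421 = 4210
  Σ(formed) = 5230 kJ
ΔH = Σ(broken) − Σ(formed) = 5082 − 5230 = −148 kJ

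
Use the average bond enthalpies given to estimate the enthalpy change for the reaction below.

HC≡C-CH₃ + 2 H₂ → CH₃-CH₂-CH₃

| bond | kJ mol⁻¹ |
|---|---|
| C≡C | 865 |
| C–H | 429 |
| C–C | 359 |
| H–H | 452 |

ΔH ≈ −306 kJ

Bonds broken (reactants):
  C≡C: 1 × 865 = 865
  C–C: 1 × 359 = 359
  C–H: 4 × 429 = 1716
  H–H: 2 × 452 = 904
  Σ(broken) = 3844 kJ
Bonds formed (products):
  C–C: 2 × 359 = 718
  C–H: 8 × 429 = 3432
  Σ(formed) = 4150 kJ
ΔH = Σ(broken) − Σ(formed) = 3844 − 4150 = −306 kJ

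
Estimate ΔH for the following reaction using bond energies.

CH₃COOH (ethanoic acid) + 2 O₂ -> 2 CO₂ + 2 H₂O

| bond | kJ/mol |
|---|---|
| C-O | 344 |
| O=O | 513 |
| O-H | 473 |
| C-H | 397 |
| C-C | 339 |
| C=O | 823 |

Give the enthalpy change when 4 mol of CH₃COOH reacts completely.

Bonds broken (reactants):
  C-C: 1 × 339 = 339
  C-H: 3 × 397 = 1191
  C-O: 1 × 344 = 344
  C=O: 1 × 823 = 823
  O-H: 1 × 473 = 473
  O=O: 2 × 513 = 1026
  Σ(broken) = 4196 kJ
Bonds formed (products):
  C=O: 4 × 823 = 3292
  O-H: 4 × 473 = 1892
  Σ(formed) = 5184 kJ
ΔH = Σ(broken) − Σ(formed) = 4196 − 5184 = −988 kJ
For 4× the reaction as written: 4 × (−988) = −3952 kJ

ΔH = −3952 kJ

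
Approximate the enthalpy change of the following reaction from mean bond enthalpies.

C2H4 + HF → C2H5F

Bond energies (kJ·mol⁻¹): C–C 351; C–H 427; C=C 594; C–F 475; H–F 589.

ΔH ≈ −70 kJ

Bonds broken (reactants):
  C–H: 4 × 427 = 1708
  C=C: 1 × 594 = 594
  H–F: 1 × 589 = 589
  Σ(broken) = 2891 kJ
Bonds formed (products):
  C–C: 1 × 351 = 351
  C–F: 1 × 475 = 475
  C–H: 5 × 427 = 2135
  Σ(formed) = 2961 kJ
ΔH = Σ(broken) − Σ(formed) = 2891 − 2961 = −70 kJ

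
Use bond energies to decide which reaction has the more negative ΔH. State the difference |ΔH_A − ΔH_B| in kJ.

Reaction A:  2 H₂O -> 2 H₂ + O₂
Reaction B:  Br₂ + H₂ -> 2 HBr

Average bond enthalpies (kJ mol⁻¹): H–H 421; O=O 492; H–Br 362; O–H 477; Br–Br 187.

Reaction A:
  Bonds broken (reactants):
    O–H: 4 × 477 = 1908
    Σ(broken) = 1908 kJ
  Bonds formed (products):
    H–H: 2 × 421 = 842
    O=O: 1 × 492 = 492
    Σ(formed) = 1334 kJ
  ΔH_A = 1908 − 1334 = +574 kJ
Reaction B:
  Bonds broken (reactants):
    Br–Br: 1 × 187 = 187
    H–H: 1 × 421 = 421
    Σ(broken) = 608 kJ
  Bonds formed (products):
    H–Br: 2 × 362 = 724
    Σ(formed) = 724 kJ
  ΔH_B = 608 − 724 = −116 kJ
ΔH_A − ΔH_B = +690 kJ, so reaction B has the more negative ΔH; |ΔH_A − ΔH_B| = 690 kJ.

Reaction B, by 690 kJ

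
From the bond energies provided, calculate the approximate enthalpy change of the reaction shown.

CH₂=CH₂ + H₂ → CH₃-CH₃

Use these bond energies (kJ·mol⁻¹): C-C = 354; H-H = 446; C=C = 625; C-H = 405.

ΔH ≈ −93 kJ

Bonds broken (reactants):
  C-H: 4 × 405 = 1620
  C=C: 1 × 625 = 625
  H-H: 1 × 446 = 446
  Σ(broken) = 2691 kJ
Bonds formed (products):
  C-C: 1 × 354 = 354
  C-H: 6 × 405 = 2430
  Σ(formed) = 2784 kJ
ΔH = Σ(broken) − Σ(formed) = 2691 − 2784 = −93 kJ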